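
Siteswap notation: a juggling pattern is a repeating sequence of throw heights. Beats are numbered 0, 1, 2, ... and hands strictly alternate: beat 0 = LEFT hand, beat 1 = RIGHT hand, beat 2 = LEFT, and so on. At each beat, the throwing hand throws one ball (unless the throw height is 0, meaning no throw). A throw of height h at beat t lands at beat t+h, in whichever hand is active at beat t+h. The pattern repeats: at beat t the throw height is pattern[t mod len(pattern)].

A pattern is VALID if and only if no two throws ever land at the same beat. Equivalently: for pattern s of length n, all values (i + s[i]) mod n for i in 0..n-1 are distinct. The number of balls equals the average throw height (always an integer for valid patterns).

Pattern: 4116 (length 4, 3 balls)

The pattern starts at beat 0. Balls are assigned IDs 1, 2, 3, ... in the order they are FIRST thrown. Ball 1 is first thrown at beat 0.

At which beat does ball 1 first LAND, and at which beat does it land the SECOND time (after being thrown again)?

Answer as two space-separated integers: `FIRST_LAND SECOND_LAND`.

Answer: 4 8

Derivation:
Beat 0 (L): throw ball1 h=4 -> lands@4:L; in-air after throw: [b1@4:L]
Beat 1 (R): throw ball2 h=1 -> lands@2:L; in-air after throw: [b2@2:L b1@4:L]
Beat 2 (L): throw ball2 h=1 -> lands@3:R; in-air after throw: [b2@3:R b1@4:L]
Beat 3 (R): throw ball2 h=6 -> lands@9:R; in-air after throw: [b1@4:L b2@9:R]
Beat 4 (L): throw ball1 h=4 -> lands@8:L; in-air after throw: [b1@8:L b2@9:R]
Beat 5 (R): throw ball3 h=1 -> lands@6:L; in-air after throw: [b3@6:L b1@8:L b2@9:R]
Beat 6 (L): throw ball3 h=1 -> lands@7:R; in-air after throw: [b3@7:R b1@8:L b2@9:R]
Beat 7 (R): throw ball3 h=6 -> lands@13:R; in-air after throw: [b1@8:L b2@9:R b3@13:R]
Beat 8 (L): throw ball1 h=4 -> lands@12:L; in-air after throw: [b2@9:R b1@12:L b3@13:R]
Ball 1: thrown@0 h=4 -> first land @4; rethrown@4 h=4 -> second land @8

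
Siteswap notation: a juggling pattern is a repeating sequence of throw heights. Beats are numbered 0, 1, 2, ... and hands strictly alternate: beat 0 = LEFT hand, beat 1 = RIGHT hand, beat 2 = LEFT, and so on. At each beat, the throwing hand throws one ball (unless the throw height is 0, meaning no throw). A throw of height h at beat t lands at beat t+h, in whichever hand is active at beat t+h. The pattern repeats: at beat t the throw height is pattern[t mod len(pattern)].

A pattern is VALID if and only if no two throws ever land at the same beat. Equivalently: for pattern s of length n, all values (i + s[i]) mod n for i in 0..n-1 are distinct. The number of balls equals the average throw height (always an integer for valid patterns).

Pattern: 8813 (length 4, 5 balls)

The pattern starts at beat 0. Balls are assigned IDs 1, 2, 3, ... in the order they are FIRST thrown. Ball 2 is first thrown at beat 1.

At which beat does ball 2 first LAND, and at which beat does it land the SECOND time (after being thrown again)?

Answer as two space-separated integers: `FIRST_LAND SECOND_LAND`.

Answer: 9 17

Derivation:
Beat 0 (L): throw ball1 h=8 -> lands@8:L; in-air after throw: [b1@8:L]
Beat 1 (R): throw ball2 h=8 -> lands@9:R; in-air after throw: [b1@8:L b2@9:R]
Beat 2 (L): throw ball3 h=1 -> lands@3:R; in-air after throw: [b3@3:R b1@8:L b2@9:R]
Beat 3 (R): throw ball3 h=3 -> lands@6:L; in-air after throw: [b3@6:L b1@8:L b2@9:R]
Beat 4 (L): throw ball4 h=8 -> lands@12:L; in-air after throw: [b3@6:L b1@8:L b2@9:R b4@12:L]
Beat 5 (R): throw ball5 h=8 -> lands@13:R; in-air after throw: [b3@6:L b1@8:L b2@9:R b4@12:L b5@13:R]
Beat 6 (L): throw ball3 h=1 -> lands@7:R; in-air after throw: [b3@7:R b1@8:L b2@9:R b4@12:L b5@13:R]
Beat 7 (R): throw ball3 h=3 -> lands@10:L; in-air after throw: [b1@8:L b2@9:R b3@10:L b4@12:L b5@13:R]
Beat 8 (L): throw ball1 h=8 -> lands@16:L; in-air after throw: [b2@9:R b3@10:L b4@12:L b5@13:R b1@16:L]
Beat 9 (R): throw ball2 h=8 -> lands@17:R; in-air after throw: [b3@10:L b4@12:L b5@13:R b1@16:L b2@17:R]
Beat 10 (L): throw ball3 h=1 -> lands@11:R; in-air after throw: [b3@11:R b4@12:L b5@13:R b1@16:L b2@17:R]
Beat 11 (R): throw ball3 h=3 -> lands@14:L; in-air after throw: [b4@12:L b5@13:R b3@14:L b1@16:L b2@17:R]
Beat 12 (L): throw ball4 h=8 -> lands@20:L; in-air after throw: [b5@13:R b3@14:L b1@16:L b2@17:R b4@20:L]
Beat 13 (R): throw ball5 h=8 -> lands@21:R; in-air after throw: [b3@14:L b1@16:L b2@17:R b4@20:L b5@21:R]
Beat 14 (L): throw ball3 h=1 -> lands@15:R; in-air after throw: [b3@15:R b1@16:L b2@17:R b4@20:L b5@21:R]
Ball 2: thrown@1 h=8 -> first land @9; rethrown@9 h=8 -> second land @17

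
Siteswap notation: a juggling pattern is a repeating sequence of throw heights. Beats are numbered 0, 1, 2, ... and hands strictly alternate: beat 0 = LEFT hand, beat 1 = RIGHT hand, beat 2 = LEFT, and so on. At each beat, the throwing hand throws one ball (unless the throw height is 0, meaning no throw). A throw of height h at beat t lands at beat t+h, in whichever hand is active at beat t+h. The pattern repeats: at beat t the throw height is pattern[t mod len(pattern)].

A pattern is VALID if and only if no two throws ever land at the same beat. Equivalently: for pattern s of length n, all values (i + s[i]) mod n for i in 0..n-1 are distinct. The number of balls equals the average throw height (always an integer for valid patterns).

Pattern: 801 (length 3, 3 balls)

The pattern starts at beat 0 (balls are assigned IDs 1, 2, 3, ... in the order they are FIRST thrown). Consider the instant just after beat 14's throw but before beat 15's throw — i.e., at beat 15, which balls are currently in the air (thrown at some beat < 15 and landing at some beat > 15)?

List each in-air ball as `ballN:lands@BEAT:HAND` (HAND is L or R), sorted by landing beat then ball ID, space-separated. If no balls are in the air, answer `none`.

Beat 0 (L): throw ball1 h=8 -> lands@8:L; in-air after throw: [b1@8:L]
Beat 2 (L): throw ball2 h=1 -> lands@3:R; in-air after throw: [b2@3:R b1@8:L]
Beat 3 (R): throw ball2 h=8 -> lands@11:R; in-air after throw: [b1@8:L b2@11:R]
Beat 5 (R): throw ball3 h=1 -> lands@6:L; in-air after throw: [b3@6:L b1@8:L b2@11:R]
Beat 6 (L): throw ball3 h=8 -> lands@14:L; in-air after throw: [b1@8:L b2@11:R b3@14:L]
Beat 8 (L): throw ball1 h=1 -> lands@9:R; in-air after throw: [b1@9:R b2@11:R b3@14:L]
Beat 9 (R): throw ball1 h=8 -> lands@17:R; in-air after throw: [b2@11:R b3@14:L b1@17:R]
Beat 11 (R): throw ball2 h=1 -> lands@12:L; in-air after throw: [b2@12:L b3@14:L b1@17:R]
Beat 12 (L): throw ball2 h=8 -> lands@20:L; in-air after throw: [b3@14:L b1@17:R b2@20:L]
Beat 14 (L): throw ball3 h=1 -> lands@15:R; in-air after throw: [b3@15:R b1@17:R b2@20:L]
Beat 15 (R): throw ball3 h=8 -> lands@23:R; in-air after throw: [b1@17:R b2@20:L b3@23:R]

Answer: ball1:lands@17:R ball2:lands@20:L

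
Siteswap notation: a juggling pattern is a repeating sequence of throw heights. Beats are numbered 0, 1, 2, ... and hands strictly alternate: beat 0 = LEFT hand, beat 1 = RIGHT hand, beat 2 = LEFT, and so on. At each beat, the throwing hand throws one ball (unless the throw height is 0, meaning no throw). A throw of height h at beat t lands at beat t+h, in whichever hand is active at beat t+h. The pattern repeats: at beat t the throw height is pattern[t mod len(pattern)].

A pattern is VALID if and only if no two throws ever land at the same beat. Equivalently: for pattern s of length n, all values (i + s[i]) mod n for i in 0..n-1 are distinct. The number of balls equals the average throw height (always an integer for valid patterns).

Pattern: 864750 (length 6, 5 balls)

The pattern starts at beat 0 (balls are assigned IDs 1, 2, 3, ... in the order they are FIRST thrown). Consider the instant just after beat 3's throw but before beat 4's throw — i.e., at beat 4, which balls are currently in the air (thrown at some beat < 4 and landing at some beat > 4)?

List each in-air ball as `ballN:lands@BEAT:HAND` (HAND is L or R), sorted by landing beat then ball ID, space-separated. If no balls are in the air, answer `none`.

Beat 0 (L): throw ball1 h=8 -> lands@8:L; in-air after throw: [b1@8:L]
Beat 1 (R): throw ball2 h=6 -> lands@7:R; in-air after throw: [b2@7:R b1@8:L]
Beat 2 (L): throw ball3 h=4 -> lands@6:L; in-air after throw: [b3@6:L b2@7:R b1@8:L]
Beat 3 (R): throw ball4 h=7 -> lands@10:L; in-air after throw: [b3@6:L b2@7:R b1@8:L b4@10:L]
Beat 4 (L): throw ball5 h=5 -> lands@9:R; in-air after throw: [b3@6:L b2@7:R b1@8:L b5@9:R b4@10:L]

Answer: ball3:lands@6:L ball2:lands@7:R ball1:lands@8:L ball4:lands@10:L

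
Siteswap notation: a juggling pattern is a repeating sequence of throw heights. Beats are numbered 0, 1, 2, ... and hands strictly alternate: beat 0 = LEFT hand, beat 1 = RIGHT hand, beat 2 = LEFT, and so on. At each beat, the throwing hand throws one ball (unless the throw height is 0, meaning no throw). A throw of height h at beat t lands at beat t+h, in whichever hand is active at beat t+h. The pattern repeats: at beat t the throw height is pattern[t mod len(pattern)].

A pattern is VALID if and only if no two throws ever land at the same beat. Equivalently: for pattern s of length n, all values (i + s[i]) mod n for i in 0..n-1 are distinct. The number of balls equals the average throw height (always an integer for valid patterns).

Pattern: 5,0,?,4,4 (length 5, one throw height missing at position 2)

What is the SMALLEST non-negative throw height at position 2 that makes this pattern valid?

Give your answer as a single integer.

Answer: 2

Derivation:
i=0: (0 + 5) mod 5 = 0
i=1: (1 + 0) mod 5 = 1
i=2: s[i]=? (unknown)
i=3: (3 + 4) mod 5 = 2
i=4: (4 + 4) mod 5 = 3
Known residues: [0, 1, 2, 3]; need a permutation of 0..4, so missing residue r = 4
Need (2 + s) mod 5 = 4; smallest s = (4 - 2) mod 5 = 2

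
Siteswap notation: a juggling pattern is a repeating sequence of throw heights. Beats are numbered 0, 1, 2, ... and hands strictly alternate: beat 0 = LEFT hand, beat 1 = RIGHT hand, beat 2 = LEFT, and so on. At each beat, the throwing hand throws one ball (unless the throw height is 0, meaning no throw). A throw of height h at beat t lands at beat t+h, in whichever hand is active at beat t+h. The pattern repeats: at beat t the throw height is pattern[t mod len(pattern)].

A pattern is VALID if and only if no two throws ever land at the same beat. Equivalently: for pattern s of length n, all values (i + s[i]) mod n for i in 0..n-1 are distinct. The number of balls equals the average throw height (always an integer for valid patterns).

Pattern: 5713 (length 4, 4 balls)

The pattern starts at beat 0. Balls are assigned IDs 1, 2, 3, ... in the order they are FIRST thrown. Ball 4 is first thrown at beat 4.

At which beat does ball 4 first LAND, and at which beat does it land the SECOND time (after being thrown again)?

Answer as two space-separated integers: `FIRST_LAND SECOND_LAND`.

Answer: 9 16

Derivation:
Beat 0 (L): throw ball1 h=5 -> lands@5:R; in-air after throw: [b1@5:R]
Beat 1 (R): throw ball2 h=7 -> lands@8:L; in-air after throw: [b1@5:R b2@8:L]
Beat 2 (L): throw ball3 h=1 -> lands@3:R; in-air after throw: [b3@3:R b1@5:R b2@8:L]
Beat 3 (R): throw ball3 h=3 -> lands@6:L; in-air after throw: [b1@5:R b3@6:L b2@8:L]
Beat 4 (L): throw ball4 h=5 -> lands@9:R; in-air after throw: [b1@5:R b3@6:L b2@8:L b4@9:R]
Beat 5 (R): throw ball1 h=7 -> lands@12:L; in-air after throw: [b3@6:L b2@8:L b4@9:R b1@12:L]
Beat 6 (L): throw ball3 h=1 -> lands@7:R; in-air after throw: [b3@7:R b2@8:L b4@9:R b1@12:L]
Beat 7 (R): throw ball3 h=3 -> lands@10:L; in-air after throw: [b2@8:L b4@9:R b3@10:L b1@12:L]
Beat 8 (L): throw ball2 h=5 -> lands@13:R; in-air after throw: [b4@9:R b3@10:L b1@12:L b2@13:R]
Beat 9 (R): throw ball4 h=7 -> lands@16:L; in-air after throw: [b3@10:L b1@12:L b2@13:R b4@16:L]
Beat 10 (L): throw ball3 h=1 -> lands@11:R; in-air after throw: [b3@11:R b1@12:L b2@13:R b4@16:L]
Beat 11 (R): throw ball3 h=3 -> lands@14:L; in-air after throw: [b1@12:L b2@13:R b3@14:L b4@16:L]
Beat 12 (L): throw ball1 h=5 -> lands@17:R; in-air after throw: [b2@13:R b3@14:L b4@16:L b1@17:R]
Beat 13 (R): throw ball2 h=7 -> lands@20:L; in-air after throw: [b3@14:L b4@16:L b1@17:R b2@20:L]
Beat 14 (L): throw ball3 h=1 -> lands@15:R; in-air after throw: [b3@15:R b4@16:L b1@17:R b2@20:L]
Beat 15 (R): throw ball3 h=3 -> lands@18:L; in-air after throw: [b4@16:L b1@17:R b3@18:L b2@20:L]
Beat 16 (L): throw ball4 h=5 -> lands@21:R; in-air after throw: [b1@17:R b3@18:L b2@20:L b4@21:R]
Ball 4: thrown@4 h=5 -> first land @9; rethrown@9 h=7 -> second land @16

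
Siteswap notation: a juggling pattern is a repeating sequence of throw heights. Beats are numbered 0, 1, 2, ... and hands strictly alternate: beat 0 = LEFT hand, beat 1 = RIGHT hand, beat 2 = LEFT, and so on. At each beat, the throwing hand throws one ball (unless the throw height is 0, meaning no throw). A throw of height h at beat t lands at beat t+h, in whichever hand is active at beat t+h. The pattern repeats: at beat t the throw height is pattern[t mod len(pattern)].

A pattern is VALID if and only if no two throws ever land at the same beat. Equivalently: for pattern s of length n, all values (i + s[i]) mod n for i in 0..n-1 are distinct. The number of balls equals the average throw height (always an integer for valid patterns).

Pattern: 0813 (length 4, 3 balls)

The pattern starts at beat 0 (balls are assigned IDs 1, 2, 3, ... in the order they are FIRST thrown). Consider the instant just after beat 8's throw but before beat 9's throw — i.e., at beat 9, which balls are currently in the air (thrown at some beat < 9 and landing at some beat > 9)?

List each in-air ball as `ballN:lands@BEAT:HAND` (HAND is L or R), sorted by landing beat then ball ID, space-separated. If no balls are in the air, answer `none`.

Answer: ball2:lands@10:L ball3:lands@13:R

Derivation:
Beat 1 (R): throw ball1 h=8 -> lands@9:R; in-air after throw: [b1@9:R]
Beat 2 (L): throw ball2 h=1 -> lands@3:R; in-air after throw: [b2@3:R b1@9:R]
Beat 3 (R): throw ball2 h=3 -> lands@6:L; in-air after throw: [b2@6:L b1@9:R]
Beat 5 (R): throw ball3 h=8 -> lands@13:R; in-air after throw: [b2@6:L b1@9:R b3@13:R]
Beat 6 (L): throw ball2 h=1 -> lands@7:R; in-air after throw: [b2@7:R b1@9:R b3@13:R]
Beat 7 (R): throw ball2 h=3 -> lands@10:L; in-air after throw: [b1@9:R b2@10:L b3@13:R]
Beat 9 (R): throw ball1 h=8 -> lands@17:R; in-air after throw: [b2@10:L b3@13:R b1@17:R]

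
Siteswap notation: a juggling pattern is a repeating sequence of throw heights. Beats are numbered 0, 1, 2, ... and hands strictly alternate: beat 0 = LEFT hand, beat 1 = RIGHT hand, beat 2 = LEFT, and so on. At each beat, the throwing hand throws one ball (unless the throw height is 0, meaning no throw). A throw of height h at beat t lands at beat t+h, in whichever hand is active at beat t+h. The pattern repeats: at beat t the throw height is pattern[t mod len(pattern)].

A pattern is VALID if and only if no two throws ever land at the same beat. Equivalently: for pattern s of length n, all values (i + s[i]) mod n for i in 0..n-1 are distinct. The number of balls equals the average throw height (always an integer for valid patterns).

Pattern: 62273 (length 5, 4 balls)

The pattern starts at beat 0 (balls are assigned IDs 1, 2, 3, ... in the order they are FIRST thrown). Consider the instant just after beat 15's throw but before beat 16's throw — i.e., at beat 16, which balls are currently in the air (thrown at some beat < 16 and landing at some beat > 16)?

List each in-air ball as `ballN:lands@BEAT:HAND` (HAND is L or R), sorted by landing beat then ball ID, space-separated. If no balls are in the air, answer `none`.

Answer: ball3:lands@17:R ball4:lands@20:L ball1:lands@21:R

Derivation:
Beat 0 (L): throw ball1 h=6 -> lands@6:L; in-air after throw: [b1@6:L]
Beat 1 (R): throw ball2 h=2 -> lands@3:R; in-air after throw: [b2@3:R b1@6:L]
Beat 2 (L): throw ball3 h=2 -> lands@4:L; in-air after throw: [b2@3:R b3@4:L b1@6:L]
Beat 3 (R): throw ball2 h=7 -> lands@10:L; in-air after throw: [b3@4:L b1@6:L b2@10:L]
Beat 4 (L): throw ball3 h=3 -> lands@7:R; in-air after throw: [b1@6:L b3@7:R b2@10:L]
Beat 5 (R): throw ball4 h=6 -> lands@11:R; in-air after throw: [b1@6:L b3@7:R b2@10:L b4@11:R]
Beat 6 (L): throw ball1 h=2 -> lands@8:L; in-air after throw: [b3@7:R b1@8:L b2@10:L b4@11:R]
Beat 7 (R): throw ball3 h=2 -> lands@9:R; in-air after throw: [b1@8:L b3@9:R b2@10:L b4@11:R]
Beat 8 (L): throw ball1 h=7 -> lands@15:R; in-air after throw: [b3@9:R b2@10:L b4@11:R b1@15:R]
Beat 9 (R): throw ball3 h=3 -> lands@12:L; in-air after throw: [b2@10:L b4@11:R b3@12:L b1@15:R]
Beat 10 (L): throw ball2 h=6 -> lands@16:L; in-air after throw: [b4@11:R b3@12:L b1@15:R b2@16:L]
Beat 11 (R): throw ball4 h=2 -> lands@13:R; in-air after throw: [b3@12:L b4@13:R b1@15:R b2@16:L]
Beat 12 (L): throw ball3 h=2 -> lands@14:L; in-air after throw: [b4@13:R b3@14:L b1@15:R b2@16:L]
Beat 13 (R): throw ball4 h=7 -> lands@20:L; in-air after throw: [b3@14:L b1@15:R b2@16:L b4@20:L]
Beat 14 (L): throw ball3 h=3 -> lands@17:R; in-air after throw: [b1@15:R b2@16:L b3@17:R b4@20:L]
Beat 15 (R): throw ball1 h=6 -> lands@21:R; in-air after throw: [b2@16:L b3@17:R b4@20:L b1@21:R]
Beat 16 (L): throw ball2 h=2 -> lands@18:L; in-air after throw: [b3@17:R b2@18:L b4@20:L b1@21:R]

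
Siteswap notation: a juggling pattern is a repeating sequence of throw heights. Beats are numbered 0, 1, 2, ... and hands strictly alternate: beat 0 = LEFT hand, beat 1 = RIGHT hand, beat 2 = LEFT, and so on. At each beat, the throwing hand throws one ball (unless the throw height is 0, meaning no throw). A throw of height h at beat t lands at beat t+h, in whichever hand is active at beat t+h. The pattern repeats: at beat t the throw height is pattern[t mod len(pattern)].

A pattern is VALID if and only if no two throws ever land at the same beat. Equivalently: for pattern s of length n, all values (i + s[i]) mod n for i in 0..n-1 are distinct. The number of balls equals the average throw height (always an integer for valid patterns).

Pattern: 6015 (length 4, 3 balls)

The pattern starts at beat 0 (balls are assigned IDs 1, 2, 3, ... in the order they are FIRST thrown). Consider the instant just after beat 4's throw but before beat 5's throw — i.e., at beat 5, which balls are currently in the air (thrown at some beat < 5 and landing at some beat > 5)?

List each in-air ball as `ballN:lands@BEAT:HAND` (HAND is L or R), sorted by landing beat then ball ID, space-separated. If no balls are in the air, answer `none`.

Beat 0 (L): throw ball1 h=6 -> lands@6:L; in-air after throw: [b1@6:L]
Beat 2 (L): throw ball2 h=1 -> lands@3:R; in-air after throw: [b2@3:R b1@6:L]
Beat 3 (R): throw ball2 h=5 -> lands@8:L; in-air after throw: [b1@6:L b2@8:L]
Beat 4 (L): throw ball3 h=6 -> lands@10:L; in-air after throw: [b1@6:L b2@8:L b3@10:L]

Answer: ball1:lands@6:L ball2:lands@8:L ball3:lands@10:L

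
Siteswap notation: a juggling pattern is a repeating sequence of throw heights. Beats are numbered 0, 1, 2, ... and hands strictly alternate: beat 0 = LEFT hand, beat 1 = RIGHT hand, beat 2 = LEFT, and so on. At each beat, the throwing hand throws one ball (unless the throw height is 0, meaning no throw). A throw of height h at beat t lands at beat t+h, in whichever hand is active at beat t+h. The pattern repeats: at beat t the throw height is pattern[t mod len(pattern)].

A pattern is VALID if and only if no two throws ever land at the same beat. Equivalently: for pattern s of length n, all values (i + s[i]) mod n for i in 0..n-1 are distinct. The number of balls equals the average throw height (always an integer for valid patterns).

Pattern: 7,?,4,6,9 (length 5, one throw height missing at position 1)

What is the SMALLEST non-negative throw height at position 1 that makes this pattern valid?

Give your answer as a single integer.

i=0: (0 + 7) mod 5 = 2
i=1: s[i]=? (unknown)
i=2: (2 + 4) mod 5 = 1
i=3: (3 + 6) mod 5 = 4
i=4: (4 + 9) mod 5 = 3
Known residues: [1, 2, 3, 4]; need a permutation of 0..4, so missing residue r = 0
Need (1 + s) mod 5 = 0; smallest s = (0 - 1) mod 5 = 4

Answer: 4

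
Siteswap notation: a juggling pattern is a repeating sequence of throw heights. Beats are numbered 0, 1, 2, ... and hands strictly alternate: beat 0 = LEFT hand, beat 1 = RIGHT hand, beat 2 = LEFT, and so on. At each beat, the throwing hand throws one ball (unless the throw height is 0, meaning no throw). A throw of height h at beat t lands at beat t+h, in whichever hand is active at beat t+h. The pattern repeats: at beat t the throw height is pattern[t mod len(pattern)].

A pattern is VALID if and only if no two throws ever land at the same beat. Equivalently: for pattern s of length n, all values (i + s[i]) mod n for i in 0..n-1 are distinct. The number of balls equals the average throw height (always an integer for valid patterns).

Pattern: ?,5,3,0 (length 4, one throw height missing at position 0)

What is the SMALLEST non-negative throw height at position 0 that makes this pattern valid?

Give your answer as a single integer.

Answer: 0

Derivation:
i=0: s[i]=? (unknown)
i=1: (1 + 5) mod 4 = 2
i=2: (2 + 3) mod 4 = 1
i=3: (3 + 0) mod 4 = 3
Known residues: [1, 2, 3]; need a permutation of 0..3, so missing residue r = 0
Need (0 + s) mod 4 = 0; smallest s = (0 - 0) mod 4 = 0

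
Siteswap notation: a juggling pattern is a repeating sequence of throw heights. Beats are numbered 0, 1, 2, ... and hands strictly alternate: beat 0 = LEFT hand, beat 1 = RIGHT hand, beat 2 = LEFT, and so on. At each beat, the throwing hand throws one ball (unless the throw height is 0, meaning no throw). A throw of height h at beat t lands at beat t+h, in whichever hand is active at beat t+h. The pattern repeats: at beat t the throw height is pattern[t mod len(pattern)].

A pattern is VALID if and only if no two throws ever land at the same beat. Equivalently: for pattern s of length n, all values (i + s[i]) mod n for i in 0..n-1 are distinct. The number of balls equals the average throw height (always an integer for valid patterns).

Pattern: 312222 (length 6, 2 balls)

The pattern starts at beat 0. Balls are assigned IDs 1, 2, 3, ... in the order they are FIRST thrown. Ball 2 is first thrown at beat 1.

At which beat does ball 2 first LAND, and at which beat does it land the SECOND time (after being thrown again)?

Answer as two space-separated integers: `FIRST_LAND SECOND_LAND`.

Beat 0 (L): throw ball1 h=3 -> lands@3:R; in-air after throw: [b1@3:R]
Beat 1 (R): throw ball2 h=1 -> lands@2:L; in-air after throw: [b2@2:L b1@3:R]
Beat 2 (L): throw ball2 h=2 -> lands@4:L; in-air after throw: [b1@3:R b2@4:L]
Beat 3 (R): throw ball1 h=2 -> lands@5:R; in-air after throw: [b2@4:L b1@5:R]
Beat 4 (L): throw ball2 h=2 -> lands@6:L; in-air after throw: [b1@5:R b2@6:L]
Ball 2: thrown@1 h=1 -> first land @2; rethrown@2 h=2 -> second land @4

Answer: 2 4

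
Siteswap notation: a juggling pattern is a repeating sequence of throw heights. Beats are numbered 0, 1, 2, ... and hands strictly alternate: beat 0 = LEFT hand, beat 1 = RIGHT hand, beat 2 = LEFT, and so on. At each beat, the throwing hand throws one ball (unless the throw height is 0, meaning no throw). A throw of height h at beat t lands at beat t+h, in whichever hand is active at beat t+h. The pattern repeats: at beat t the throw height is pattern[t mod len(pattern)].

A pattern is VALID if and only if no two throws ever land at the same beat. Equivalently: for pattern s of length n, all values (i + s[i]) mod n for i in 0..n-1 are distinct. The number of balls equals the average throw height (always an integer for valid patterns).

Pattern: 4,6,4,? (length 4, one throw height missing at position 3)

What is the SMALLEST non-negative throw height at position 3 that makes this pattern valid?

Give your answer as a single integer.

Answer: 2

Derivation:
i=0: (0 + 4) mod 4 = 0
i=1: (1 + 6) mod 4 = 3
i=2: (2 + 4) mod 4 = 2
i=3: s[i]=? (unknown)
Known residues: [0, 2, 3]; need a permutation of 0..3, so missing residue r = 1
Need (3 + s) mod 4 = 1; smallest s = (1 - 3) mod 4 = 2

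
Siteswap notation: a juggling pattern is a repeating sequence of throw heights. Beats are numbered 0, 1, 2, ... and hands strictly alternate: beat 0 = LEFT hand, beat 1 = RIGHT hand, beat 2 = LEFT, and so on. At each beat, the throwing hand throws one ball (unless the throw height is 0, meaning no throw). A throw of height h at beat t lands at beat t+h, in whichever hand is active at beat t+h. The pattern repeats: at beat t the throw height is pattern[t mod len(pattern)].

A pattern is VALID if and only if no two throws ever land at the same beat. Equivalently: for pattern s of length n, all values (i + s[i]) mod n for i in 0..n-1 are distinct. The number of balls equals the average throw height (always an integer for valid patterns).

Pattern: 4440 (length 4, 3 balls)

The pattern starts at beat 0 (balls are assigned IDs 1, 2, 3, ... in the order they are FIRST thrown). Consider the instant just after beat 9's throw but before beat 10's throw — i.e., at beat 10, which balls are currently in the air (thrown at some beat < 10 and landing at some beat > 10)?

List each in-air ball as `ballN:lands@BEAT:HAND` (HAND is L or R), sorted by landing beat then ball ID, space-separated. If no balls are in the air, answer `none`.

Beat 0 (L): throw ball1 h=4 -> lands@4:L; in-air after throw: [b1@4:L]
Beat 1 (R): throw ball2 h=4 -> lands@5:R; in-air after throw: [b1@4:L b2@5:R]
Beat 2 (L): throw ball3 h=4 -> lands@6:L; in-air after throw: [b1@4:L b2@5:R b3@6:L]
Beat 4 (L): throw ball1 h=4 -> lands@8:L; in-air after throw: [b2@5:R b3@6:L b1@8:L]
Beat 5 (R): throw ball2 h=4 -> lands@9:R; in-air after throw: [b3@6:L b1@8:L b2@9:R]
Beat 6 (L): throw ball3 h=4 -> lands@10:L; in-air after throw: [b1@8:L b2@9:R b3@10:L]
Beat 8 (L): throw ball1 h=4 -> lands@12:L; in-air after throw: [b2@9:R b3@10:L b1@12:L]
Beat 9 (R): throw ball2 h=4 -> lands@13:R; in-air after throw: [b3@10:L b1@12:L b2@13:R]
Beat 10 (L): throw ball3 h=4 -> lands@14:L; in-air after throw: [b1@12:L b2@13:R b3@14:L]

Answer: ball1:lands@12:L ball2:lands@13:R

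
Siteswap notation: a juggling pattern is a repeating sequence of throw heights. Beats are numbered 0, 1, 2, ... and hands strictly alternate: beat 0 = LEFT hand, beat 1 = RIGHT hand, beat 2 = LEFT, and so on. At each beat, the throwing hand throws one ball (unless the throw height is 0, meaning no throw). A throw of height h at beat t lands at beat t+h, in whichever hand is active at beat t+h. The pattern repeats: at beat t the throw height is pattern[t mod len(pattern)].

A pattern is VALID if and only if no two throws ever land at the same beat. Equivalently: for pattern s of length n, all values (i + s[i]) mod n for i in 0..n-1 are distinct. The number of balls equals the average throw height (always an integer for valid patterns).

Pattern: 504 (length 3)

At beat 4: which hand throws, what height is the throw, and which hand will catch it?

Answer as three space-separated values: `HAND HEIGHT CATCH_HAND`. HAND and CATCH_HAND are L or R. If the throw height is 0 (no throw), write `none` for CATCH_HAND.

Beat 4: 4 mod 2 = 0, so hand = L
Throw height = pattern[4 mod 3] = pattern[1] = 0

Answer: L 0 none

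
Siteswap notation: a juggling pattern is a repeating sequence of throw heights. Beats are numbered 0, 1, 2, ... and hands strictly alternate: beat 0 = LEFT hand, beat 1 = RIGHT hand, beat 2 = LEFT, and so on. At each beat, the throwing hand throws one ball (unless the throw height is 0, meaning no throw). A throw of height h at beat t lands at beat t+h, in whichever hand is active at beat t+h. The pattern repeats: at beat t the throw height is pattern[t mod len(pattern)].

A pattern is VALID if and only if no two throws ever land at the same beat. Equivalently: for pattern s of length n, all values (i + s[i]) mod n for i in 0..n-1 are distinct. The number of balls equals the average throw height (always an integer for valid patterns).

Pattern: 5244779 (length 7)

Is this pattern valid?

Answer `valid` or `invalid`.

Answer: invalid

Derivation:
i=0: (i + s[i]) mod n = (0 + 5) mod 7 = 5
i=1: (i + s[i]) mod n = (1 + 2) mod 7 = 3
i=2: (i + s[i]) mod n = (2 + 4) mod 7 = 6
i=3: (i + s[i]) mod n = (3 + 4) mod 7 = 0
i=4: (i + s[i]) mod n = (4 + 7) mod 7 = 4
i=5: (i + s[i]) mod n = (5 + 7) mod 7 = 5
i=6: (i + s[i]) mod n = (6 + 9) mod 7 = 1
Residues: [5, 3, 6, 0, 4, 5, 1], distinct: False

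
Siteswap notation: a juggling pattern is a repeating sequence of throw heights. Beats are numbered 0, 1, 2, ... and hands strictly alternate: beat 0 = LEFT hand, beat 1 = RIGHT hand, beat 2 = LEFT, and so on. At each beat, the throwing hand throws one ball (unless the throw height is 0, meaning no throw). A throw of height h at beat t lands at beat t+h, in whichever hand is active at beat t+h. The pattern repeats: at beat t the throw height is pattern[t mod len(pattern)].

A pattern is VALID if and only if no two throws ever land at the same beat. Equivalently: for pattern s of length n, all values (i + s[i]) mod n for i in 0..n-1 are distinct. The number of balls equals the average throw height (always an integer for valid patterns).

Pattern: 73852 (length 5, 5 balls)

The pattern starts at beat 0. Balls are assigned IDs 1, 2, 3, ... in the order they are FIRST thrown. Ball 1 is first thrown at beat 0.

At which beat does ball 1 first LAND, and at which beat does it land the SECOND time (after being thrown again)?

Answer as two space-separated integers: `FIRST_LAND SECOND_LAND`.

Beat 0 (L): throw ball1 h=7 -> lands@7:R; in-air after throw: [b1@7:R]
Beat 1 (R): throw ball2 h=3 -> lands@4:L; in-air after throw: [b2@4:L b1@7:R]
Beat 2 (L): throw ball3 h=8 -> lands@10:L; in-air after throw: [b2@4:L b1@7:R b3@10:L]
Beat 3 (R): throw ball4 h=5 -> lands@8:L; in-air after throw: [b2@4:L b1@7:R b4@8:L b3@10:L]
Beat 4 (L): throw ball2 h=2 -> lands@6:L; in-air after throw: [b2@6:L b1@7:R b4@8:L b3@10:L]
Beat 5 (R): throw ball5 h=7 -> lands@12:L; in-air after throw: [b2@6:L b1@7:R b4@8:L b3@10:L b5@12:L]
Beat 6 (L): throw ball2 h=3 -> lands@9:R; in-air after throw: [b1@7:R b4@8:L b2@9:R b3@10:L b5@12:L]
Beat 7 (R): throw ball1 h=8 -> lands@15:R; in-air after throw: [b4@8:L b2@9:R b3@10:L b5@12:L b1@15:R]
Beat 8 (L): throw ball4 h=5 -> lands@13:R; in-air after throw: [b2@9:R b3@10:L b5@12:L b4@13:R b1@15:R]
Beat 9 (R): throw ball2 h=2 -> lands@11:R; in-air after throw: [b3@10:L b2@11:R b5@12:L b4@13:R b1@15:R]
Beat 10 (L): throw ball3 h=7 -> lands@17:R; in-air after throw: [b2@11:R b5@12:L b4@13:R b1@15:R b3@17:R]
Beat 11 (R): throw ball2 h=3 -> lands@14:L; in-air after throw: [b5@12:L b4@13:R b2@14:L b1@15:R b3@17:R]
Ball 1: thrown@0 h=7 -> first land @7; rethrown@7 h=8 -> second land @15

Answer: 7 15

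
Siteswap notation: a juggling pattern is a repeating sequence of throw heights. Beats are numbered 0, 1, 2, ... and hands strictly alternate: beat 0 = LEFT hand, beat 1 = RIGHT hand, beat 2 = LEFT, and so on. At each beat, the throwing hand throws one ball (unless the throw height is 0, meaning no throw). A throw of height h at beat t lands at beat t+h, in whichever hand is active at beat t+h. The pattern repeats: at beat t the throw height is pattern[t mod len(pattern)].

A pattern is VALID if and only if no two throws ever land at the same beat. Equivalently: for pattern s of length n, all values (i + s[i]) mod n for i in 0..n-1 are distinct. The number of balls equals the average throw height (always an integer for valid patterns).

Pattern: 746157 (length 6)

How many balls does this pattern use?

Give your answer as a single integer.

Answer: 5

Derivation:
Pattern = [7, 4, 6, 1, 5, 7], length n = 6
  position 0: throw height = 7, running sum = 7
  position 1: throw height = 4, running sum = 11
  position 2: throw height = 6, running sum = 17
  position 3: throw height = 1, running sum = 18
  position 4: throw height = 5, running sum = 23
  position 5: throw height = 7, running sum = 30
Total sum = 30; balls = sum / n = 30 / 6 = 5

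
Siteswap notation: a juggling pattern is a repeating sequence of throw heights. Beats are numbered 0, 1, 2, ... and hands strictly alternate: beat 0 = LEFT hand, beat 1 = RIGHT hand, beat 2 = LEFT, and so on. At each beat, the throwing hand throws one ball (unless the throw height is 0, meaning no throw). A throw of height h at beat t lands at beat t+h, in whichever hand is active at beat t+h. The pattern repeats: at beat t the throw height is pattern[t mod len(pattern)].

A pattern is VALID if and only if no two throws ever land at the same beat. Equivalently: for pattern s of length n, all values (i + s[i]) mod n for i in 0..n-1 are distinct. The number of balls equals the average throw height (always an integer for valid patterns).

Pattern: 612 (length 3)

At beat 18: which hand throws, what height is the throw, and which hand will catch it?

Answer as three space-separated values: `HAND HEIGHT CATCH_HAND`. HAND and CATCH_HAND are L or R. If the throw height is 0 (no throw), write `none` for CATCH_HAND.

Answer: L 6 L

Derivation:
Beat 18: 18 mod 2 = 0, so hand = L
Throw height = pattern[18 mod 3] = pattern[0] = 6
Lands at beat 18+6=24, 24 mod 2 = 0, so catch hand = L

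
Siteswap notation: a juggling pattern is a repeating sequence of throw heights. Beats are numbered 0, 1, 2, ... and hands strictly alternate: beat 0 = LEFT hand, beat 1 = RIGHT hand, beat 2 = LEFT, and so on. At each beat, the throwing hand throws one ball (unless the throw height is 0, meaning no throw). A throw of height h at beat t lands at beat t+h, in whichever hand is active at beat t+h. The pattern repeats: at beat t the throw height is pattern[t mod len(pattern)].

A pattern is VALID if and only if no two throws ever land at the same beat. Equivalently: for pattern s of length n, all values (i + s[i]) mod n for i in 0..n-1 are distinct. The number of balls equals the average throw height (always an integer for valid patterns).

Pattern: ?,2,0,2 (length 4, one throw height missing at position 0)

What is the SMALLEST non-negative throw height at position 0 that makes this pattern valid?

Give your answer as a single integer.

Answer: 0

Derivation:
i=0: s[i]=? (unknown)
i=1: (1 + 2) mod 4 = 3
i=2: (2 + 0) mod 4 = 2
i=3: (3 + 2) mod 4 = 1
Known residues: [1, 2, 3]; need a permutation of 0..3, so missing residue r = 0
Need (0 + s) mod 4 = 0; smallest s = (0 - 0) mod 4 = 0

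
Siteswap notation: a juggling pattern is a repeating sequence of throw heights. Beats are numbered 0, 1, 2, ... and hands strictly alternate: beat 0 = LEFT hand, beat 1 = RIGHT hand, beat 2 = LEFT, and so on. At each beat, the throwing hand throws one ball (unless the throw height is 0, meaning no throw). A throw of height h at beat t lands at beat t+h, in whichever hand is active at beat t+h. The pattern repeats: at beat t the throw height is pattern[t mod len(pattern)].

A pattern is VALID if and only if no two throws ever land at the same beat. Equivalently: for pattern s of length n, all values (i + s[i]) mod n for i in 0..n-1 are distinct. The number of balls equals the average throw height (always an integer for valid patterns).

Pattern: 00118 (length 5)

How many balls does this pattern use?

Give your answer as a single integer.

Pattern = [0, 0, 1, 1, 8], length n = 5
  position 0: throw height = 0, running sum = 0
  position 1: throw height = 0, running sum = 0
  position 2: throw height = 1, running sum = 1
  position 3: throw height = 1, running sum = 2
  position 4: throw height = 8, running sum = 10
Total sum = 10; balls = sum / n = 10 / 5 = 2

Answer: 2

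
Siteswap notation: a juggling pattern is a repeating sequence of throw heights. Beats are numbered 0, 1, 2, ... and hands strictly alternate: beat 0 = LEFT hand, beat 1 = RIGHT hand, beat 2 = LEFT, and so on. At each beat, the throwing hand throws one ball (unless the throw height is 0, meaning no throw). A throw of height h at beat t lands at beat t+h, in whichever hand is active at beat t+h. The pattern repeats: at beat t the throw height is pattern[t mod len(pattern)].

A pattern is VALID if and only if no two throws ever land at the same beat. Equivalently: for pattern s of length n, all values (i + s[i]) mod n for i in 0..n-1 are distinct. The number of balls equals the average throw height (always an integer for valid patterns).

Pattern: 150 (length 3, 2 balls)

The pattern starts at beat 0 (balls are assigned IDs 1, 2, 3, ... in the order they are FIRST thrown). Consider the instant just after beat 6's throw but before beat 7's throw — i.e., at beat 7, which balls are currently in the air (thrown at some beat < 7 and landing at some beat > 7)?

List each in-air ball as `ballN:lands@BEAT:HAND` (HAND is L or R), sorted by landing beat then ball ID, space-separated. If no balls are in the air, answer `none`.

Answer: ball2:lands@9:R

Derivation:
Beat 0 (L): throw ball1 h=1 -> lands@1:R; in-air after throw: [b1@1:R]
Beat 1 (R): throw ball1 h=5 -> lands@6:L; in-air after throw: [b1@6:L]
Beat 3 (R): throw ball2 h=1 -> lands@4:L; in-air after throw: [b2@4:L b1@6:L]
Beat 4 (L): throw ball2 h=5 -> lands@9:R; in-air after throw: [b1@6:L b2@9:R]
Beat 6 (L): throw ball1 h=1 -> lands@7:R; in-air after throw: [b1@7:R b2@9:R]
Beat 7 (R): throw ball1 h=5 -> lands@12:L; in-air after throw: [b2@9:R b1@12:L]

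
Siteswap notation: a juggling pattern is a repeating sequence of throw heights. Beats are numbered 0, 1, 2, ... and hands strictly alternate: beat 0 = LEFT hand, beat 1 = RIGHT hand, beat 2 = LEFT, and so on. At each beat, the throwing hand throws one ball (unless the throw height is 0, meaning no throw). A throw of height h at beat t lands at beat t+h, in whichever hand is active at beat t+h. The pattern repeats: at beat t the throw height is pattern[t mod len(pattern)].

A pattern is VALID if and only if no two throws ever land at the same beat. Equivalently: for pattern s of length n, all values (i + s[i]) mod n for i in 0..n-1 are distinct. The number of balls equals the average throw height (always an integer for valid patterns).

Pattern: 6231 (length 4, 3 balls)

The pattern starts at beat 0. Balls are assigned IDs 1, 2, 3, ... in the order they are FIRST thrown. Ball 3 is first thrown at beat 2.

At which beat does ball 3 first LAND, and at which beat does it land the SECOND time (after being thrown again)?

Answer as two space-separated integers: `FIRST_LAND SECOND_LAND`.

Answer: 5 7

Derivation:
Beat 0 (L): throw ball1 h=6 -> lands@6:L; in-air after throw: [b1@6:L]
Beat 1 (R): throw ball2 h=2 -> lands@3:R; in-air after throw: [b2@3:R b1@6:L]
Beat 2 (L): throw ball3 h=3 -> lands@5:R; in-air after throw: [b2@3:R b3@5:R b1@6:L]
Beat 3 (R): throw ball2 h=1 -> lands@4:L; in-air after throw: [b2@4:L b3@5:R b1@6:L]
Beat 4 (L): throw ball2 h=6 -> lands@10:L; in-air after throw: [b3@5:R b1@6:L b2@10:L]
Beat 5 (R): throw ball3 h=2 -> lands@7:R; in-air after throw: [b1@6:L b3@7:R b2@10:L]
Beat 6 (L): throw ball1 h=3 -> lands@9:R; in-air after throw: [b3@7:R b1@9:R b2@10:L]
Beat 7 (R): throw ball3 h=1 -> lands@8:L; in-air after throw: [b3@8:L b1@9:R b2@10:L]
Ball 3: thrown@2 h=3 -> first land @5; rethrown@5 h=2 -> second land @7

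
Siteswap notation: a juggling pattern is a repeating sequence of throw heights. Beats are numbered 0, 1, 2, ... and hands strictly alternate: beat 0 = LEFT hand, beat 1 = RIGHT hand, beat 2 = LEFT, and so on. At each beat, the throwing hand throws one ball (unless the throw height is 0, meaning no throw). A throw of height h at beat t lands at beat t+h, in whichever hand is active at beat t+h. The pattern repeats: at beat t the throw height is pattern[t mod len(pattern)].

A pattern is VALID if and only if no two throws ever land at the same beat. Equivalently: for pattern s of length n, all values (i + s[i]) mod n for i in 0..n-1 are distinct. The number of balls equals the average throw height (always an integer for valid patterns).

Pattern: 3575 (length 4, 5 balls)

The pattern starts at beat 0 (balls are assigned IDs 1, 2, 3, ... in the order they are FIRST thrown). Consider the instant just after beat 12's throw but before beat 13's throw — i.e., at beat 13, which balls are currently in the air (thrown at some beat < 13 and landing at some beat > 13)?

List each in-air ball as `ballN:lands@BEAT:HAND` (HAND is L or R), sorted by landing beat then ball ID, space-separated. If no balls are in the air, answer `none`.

Answer: ball3:lands@14:L ball4:lands@15:R ball1:lands@16:L ball5:lands@17:R

Derivation:
Beat 0 (L): throw ball1 h=3 -> lands@3:R; in-air after throw: [b1@3:R]
Beat 1 (R): throw ball2 h=5 -> lands@6:L; in-air after throw: [b1@3:R b2@6:L]
Beat 2 (L): throw ball3 h=7 -> lands@9:R; in-air after throw: [b1@3:R b2@6:L b3@9:R]
Beat 3 (R): throw ball1 h=5 -> lands@8:L; in-air after throw: [b2@6:L b1@8:L b3@9:R]
Beat 4 (L): throw ball4 h=3 -> lands@7:R; in-air after throw: [b2@6:L b4@7:R b1@8:L b3@9:R]
Beat 5 (R): throw ball5 h=5 -> lands@10:L; in-air after throw: [b2@6:L b4@7:R b1@8:L b3@9:R b5@10:L]
Beat 6 (L): throw ball2 h=7 -> lands@13:R; in-air after throw: [b4@7:R b1@8:L b3@9:R b5@10:L b2@13:R]
Beat 7 (R): throw ball4 h=5 -> lands@12:L; in-air after throw: [b1@8:L b3@9:R b5@10:L b4@12:L b2@13:R]
Beat 8 (L): throw ball1 h=3 -> lands@11:R; in-air after throw: [b3@9:R b5@10:L b1@11:R b4@12:L b2@13:R]
Beat 9 (R): throw ball3 h=5 -> lands@14:L; in-air after throw: [b5@10:L b1@11:R b4@12:L b2@13:R b3@14:L]
Beat 10 (L): throw ball5 h=7 -> lands@17:R; in-air after throw: [b1@11:R b4@12:L b2@13:R b3@14:L b5@17:R]
Beat 11 (R): throw ball1 h=5 -> lands@16:L; in-air after throw: [b4@12:L b2@13:R b3@14:L b1@16:L b5@17:R]
Beat 12 (L): throw ball4 h=3 -> lands@15:R; in-air after throw: [b2@13:R b3@14:L b4@15:R b1@16:L b5@17:R]
Beat 13 (R): throw ball2 h=5 -> lands@18:L; in-air after throw: [b3@14:L b4@15:R b1@16:L b5@17:R b2@18:L]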